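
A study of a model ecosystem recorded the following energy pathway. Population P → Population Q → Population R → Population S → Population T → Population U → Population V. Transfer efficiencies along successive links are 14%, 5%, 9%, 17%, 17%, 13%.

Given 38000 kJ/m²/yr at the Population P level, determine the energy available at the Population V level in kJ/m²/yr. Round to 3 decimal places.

Population Q: 38000 × 0.14 = 5320 kJ/m²/yr
Population R: 5320 × 0.05 = 266 kJ/m²/yr
Population S: 266 × 0.09 = 23.94 kJ/m²/yr
Population T: 23.94 × 0.17 = 4.0698 kJ/m²/yr
Population U: 4.0698 × 0.17 = 0.691866 kJ/m²/yr
Population V: 0.691866 × 0.13 = 0.08994258 kJ/m²/yr

0.090 kJ/m²/yr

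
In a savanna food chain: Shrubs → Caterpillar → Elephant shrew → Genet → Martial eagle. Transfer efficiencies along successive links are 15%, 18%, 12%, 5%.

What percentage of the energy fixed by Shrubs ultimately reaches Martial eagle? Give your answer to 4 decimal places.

Product of link efficiencies: 0.15 × 0.18 × 0.12 × 0.05 = 0.000162
As a percentage: 0.000162 × 100 = 0.0162%

0.0162%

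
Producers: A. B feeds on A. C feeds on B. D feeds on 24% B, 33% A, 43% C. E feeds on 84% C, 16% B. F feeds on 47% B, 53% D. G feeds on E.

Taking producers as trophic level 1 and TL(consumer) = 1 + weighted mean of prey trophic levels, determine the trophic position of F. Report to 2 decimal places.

3.58

B: 1 + 1 = 2
C: 1 + 2 = 3
D: 1 + (0.24×2 + 0.33×1 + 0.43×3) = 3.1
E: 1 + (0.84×3 + 0.16×2) = 3.84
F: 1 + (0.47×2 + 0.53×3.1) = 3.583
G: 1 + 3.84 = 4.84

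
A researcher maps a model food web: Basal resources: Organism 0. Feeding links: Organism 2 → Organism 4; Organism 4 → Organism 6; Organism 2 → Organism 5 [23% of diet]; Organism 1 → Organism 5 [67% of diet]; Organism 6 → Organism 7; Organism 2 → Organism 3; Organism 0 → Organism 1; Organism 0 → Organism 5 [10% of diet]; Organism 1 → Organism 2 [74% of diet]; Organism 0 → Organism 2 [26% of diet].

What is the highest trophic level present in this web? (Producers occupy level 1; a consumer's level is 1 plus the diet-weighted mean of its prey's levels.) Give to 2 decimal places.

5.74

Organism 1: 1 + 1 = 2
Organism 2: 1 + (0.26×1 + 0.74×2) = 2.74
Organism 3: 1 + 2.74 = 3.74
Organism 4: 1 + 2.74 = 3.74
Organism 5: 1 + (0.23×2.74 + 0.1×1 + 0.67×2) = 3.0702
Organism 6: 1 + 3.74 = 4.74
Organism 7: 1 + 4.74 = 5.74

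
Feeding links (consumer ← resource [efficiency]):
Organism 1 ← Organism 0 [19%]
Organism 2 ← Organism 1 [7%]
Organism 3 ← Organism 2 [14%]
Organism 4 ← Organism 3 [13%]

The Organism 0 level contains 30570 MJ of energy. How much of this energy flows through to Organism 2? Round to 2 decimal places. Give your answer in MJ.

406.58 MJ

Organism 1: 30570 × 0.19 = 5808.3 MJ
Organism 2: 5808.3 × 0.07 = 406.581 MJ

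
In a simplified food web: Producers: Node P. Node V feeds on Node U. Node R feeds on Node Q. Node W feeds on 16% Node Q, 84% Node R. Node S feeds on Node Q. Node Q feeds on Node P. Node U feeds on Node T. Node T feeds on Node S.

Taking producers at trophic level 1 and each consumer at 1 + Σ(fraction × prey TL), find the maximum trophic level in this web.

Node Q: 1 + 1 = 2
Node R: 1 + 2 = 3
Node S: 1 + 2 = 3
Node T: 1 + 3 = 4
Node U: 1 + 4 = 5
Node V: 1 + 5 = 6
Node W: 1 + (0.16×2 + 0.84×3) = 3.84

6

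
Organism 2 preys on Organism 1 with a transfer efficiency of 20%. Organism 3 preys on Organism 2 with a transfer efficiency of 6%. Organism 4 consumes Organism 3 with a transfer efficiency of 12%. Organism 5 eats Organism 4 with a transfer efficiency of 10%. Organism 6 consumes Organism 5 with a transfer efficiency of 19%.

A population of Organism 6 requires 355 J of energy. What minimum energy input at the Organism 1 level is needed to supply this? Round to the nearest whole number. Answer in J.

12975146 J

Cumulative transfer efficiency: 0.2 × 0.06 × 0.12 × 0.1 × 0.19 = 0.00002736
Organism 1 energy = 355 / 0.00002736 = 12975146 J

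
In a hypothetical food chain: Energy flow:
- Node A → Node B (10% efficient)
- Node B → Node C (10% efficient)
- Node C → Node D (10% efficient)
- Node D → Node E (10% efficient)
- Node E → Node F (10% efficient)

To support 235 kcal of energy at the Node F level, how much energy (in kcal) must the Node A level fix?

23500000 kcal

Cumulative transfer efficiency: 0.1 × 0.1 × 0.1 × 0.1 × 0.1 = 0.00001
Node A energy = 235 / 0.00001 = 23500000 kcal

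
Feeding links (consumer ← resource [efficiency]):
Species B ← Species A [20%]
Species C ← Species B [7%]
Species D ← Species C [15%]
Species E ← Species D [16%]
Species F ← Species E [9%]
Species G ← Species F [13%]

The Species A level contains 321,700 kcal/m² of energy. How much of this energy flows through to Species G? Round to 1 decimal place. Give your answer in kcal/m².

Species B: 321700 × 0.2 = 64340 kcal/m²
Species C: 64340 × 0.07 = 4503.8 kcal/m²
Species D: 4503.8 × 0.15 = 675.57 kcal/m²
Species E: 675.57 × 0.16 = 108.0912 kcal/m²
Species F: 108.0912 × 0.09 = 9.728208 kcal/m²
Species G: 9.728208 × 0.13 = 1.26466704 kcal/m²

1.3 kcal/m²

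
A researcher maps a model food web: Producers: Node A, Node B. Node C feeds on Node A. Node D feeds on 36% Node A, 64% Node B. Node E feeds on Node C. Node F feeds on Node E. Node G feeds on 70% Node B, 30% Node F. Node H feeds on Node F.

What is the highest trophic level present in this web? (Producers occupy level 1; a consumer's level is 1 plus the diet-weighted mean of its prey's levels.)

Node C: 1 + 1 = 2
Node D: 1 + (0.36×1 + 0.64×1) = 2
Node E: 1 + 2 = 3
Node F: 1 + 3 = 4
Node G: 1 + (0.7×1 + 0.3×4) = 2.9
Node H: 1 + 4 = 5

5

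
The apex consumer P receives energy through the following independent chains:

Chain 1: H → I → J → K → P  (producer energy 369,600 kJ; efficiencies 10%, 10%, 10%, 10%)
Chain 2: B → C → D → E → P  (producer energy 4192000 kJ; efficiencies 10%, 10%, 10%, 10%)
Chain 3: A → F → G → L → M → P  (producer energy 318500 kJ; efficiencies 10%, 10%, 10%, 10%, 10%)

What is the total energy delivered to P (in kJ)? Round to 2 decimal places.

459.35 kJ

Chain 1: 369600 × 0.1 × 0.1 × 0.1 × 0.1 = 36.96 kJ
Chain 2: 4192000 × 0.1 × 0.1 × 0.1 × 0.1 = 419.2 kJ
Chain 3: 318500 × 0.1 × 0.1 × 0.1 × 0.1 × 0.1 = 3.185 kJ
Total at P: 36.96 + 419.2 + 3.185 = 459.345 kJ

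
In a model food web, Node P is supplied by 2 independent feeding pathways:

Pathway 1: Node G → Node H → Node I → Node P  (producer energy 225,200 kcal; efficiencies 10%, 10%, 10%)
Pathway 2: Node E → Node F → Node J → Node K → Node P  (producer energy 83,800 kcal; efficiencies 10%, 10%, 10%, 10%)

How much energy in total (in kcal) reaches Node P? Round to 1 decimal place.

233.6 kcal

Pathway 1: 225200 × 0.1 × 0.1 × 0.1 = 225.2 kcal
Pathway 2: 83800 × 0.1 × 0.1 × 0.1 × 0.1 = 8.38 kcal
Total at Node P: 225.2 + 8.38 = 233.58 kcal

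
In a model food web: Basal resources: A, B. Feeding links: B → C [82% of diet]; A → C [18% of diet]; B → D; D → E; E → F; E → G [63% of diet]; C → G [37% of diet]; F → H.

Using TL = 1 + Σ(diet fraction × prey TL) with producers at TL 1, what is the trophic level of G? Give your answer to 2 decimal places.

C: 1 + (0.82×1 + 0.18×1) = 2
D: 1 + 1 = 2
E: 1 + 2 = 3
F: 1 + 3 = 4
G: 1 + (0.63×3 + 0.37×2) = 3.63
H: 1 + 4 = 5

3.63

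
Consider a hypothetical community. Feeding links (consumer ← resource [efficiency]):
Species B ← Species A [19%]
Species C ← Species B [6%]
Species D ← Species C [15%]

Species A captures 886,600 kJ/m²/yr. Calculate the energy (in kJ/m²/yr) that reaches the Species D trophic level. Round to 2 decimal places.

1516.09 kJ/m²/yr

Species B: 886600 × 0.19 = 168454 kJ/m²/yr
Species C: 168454 × 0.06 = 10107.24 kJ/m²/yr
Species D: 10107.24 × 0.15 = 1516.086 kJ/m²/yr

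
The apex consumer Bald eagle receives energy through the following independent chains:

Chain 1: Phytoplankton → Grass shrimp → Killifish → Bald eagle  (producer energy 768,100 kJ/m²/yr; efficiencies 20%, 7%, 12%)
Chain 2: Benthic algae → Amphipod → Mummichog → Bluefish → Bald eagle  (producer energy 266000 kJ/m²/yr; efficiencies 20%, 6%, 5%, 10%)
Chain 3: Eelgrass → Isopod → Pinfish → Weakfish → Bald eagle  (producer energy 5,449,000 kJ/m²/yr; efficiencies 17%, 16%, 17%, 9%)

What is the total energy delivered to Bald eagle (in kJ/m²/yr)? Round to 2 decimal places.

Chain 1: 768100 × 0.2 × 0.07 × 0.12 = 1290.408 kJ/m²/yr
Chain 2: 266000 × 0.2 × 0.06 × 0.05 × 0.1 = 15.96 kJ/m²/yr
Chain 3: 5449000 × 0.17 × 0.16 × 0.17 × 0.09 = 2267.65584 kJ/m²/yr
Total at Bald eagle: 1290.408 + 15.96 + 2267.65584 = 3574.02384 kJ/m²/yr

3574.02 kJ/m²/yr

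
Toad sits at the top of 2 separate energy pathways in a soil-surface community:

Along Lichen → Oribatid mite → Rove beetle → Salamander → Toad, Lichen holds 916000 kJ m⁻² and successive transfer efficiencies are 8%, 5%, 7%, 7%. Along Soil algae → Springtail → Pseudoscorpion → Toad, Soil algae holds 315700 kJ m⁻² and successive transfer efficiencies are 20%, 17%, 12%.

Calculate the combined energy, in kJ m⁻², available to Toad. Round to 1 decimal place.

Via Lichen: 916000 × 0.08 × 0.05 × 0.07 × 0.07 = 17.9536 kJ m⁻²
Via Soil algae: 315700 × 0.2 × 0.17 × 0.12 = 1288.056 kJ m⁻²
Total at Toad: 17.9536 + 1288.056 = 1306.0096 kJ m⁻²

1306.0 kJ m⁻²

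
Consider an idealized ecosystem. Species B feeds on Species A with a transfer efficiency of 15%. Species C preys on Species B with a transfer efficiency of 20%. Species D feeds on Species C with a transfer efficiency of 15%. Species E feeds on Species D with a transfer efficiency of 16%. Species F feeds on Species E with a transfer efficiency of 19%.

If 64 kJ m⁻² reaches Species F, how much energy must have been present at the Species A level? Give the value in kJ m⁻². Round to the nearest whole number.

Cumulative transfer efficiency: 0.15 × 0.2 × 0.15 × 0.16 × 0.19 = 0.0001368
Species A energy = 64 / 0.0001368 = 467836 kJ m⁻²

467836 kJ m⁻²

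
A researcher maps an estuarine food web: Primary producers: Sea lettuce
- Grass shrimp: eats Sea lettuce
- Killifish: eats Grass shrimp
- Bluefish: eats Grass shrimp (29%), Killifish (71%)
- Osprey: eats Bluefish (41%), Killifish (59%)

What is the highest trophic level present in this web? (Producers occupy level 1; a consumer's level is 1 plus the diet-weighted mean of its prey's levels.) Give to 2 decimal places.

Grass shrimp: 1 + 1 = 2
Killifish: 1 + 2 = 3
Bluefish: 1 + (0.29×2 + 0.71×3) = 3.71
Osprey: 1 + (0.41×3.71 + 0.59×3) = 4.2911

4.29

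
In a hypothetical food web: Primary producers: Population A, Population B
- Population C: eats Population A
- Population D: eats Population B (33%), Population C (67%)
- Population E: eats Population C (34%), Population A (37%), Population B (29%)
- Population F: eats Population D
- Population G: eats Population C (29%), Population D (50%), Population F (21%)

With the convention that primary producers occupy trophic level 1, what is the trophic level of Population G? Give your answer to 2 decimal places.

3.69

Population C: 1 + 1 = 2
Population D: 1 + (0.33×1 + 0.67×2) = 2.67
Population E: 1 + (0.34×2 + 0.37×1 + 0.29×1) = 2.34
Population F: 1 + 2.67 = 3.67
Population G: 1 + (0.29×2 + 0.5×2.67 + 0.21×3.67) = 3.6857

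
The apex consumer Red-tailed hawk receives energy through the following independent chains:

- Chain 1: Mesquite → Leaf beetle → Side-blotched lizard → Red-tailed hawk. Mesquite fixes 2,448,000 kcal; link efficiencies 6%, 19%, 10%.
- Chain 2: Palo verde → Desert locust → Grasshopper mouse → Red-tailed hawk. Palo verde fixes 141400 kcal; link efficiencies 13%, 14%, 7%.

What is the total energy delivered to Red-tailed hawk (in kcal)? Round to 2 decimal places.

2970.86 kcal

Chain 1: 2448000 × 0.06 × 0.19 × 0.1 = 2790.72 kcal
Chain 2: 141400 × 0.13 × 0.14 × 0.07 = 180.1436 kcal
Total at Red-tailed hawk: 2790.72 + 180.1436 = 2970.8636 kcal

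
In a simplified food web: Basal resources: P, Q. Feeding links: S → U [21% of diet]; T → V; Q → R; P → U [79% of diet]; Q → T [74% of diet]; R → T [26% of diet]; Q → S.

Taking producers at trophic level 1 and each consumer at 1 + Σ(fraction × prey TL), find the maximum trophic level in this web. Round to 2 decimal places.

R: 1 + 1 = 2
S: 1 + 1 = 2
T: 1 + (0.74×1 + 0.26×2) = 2.26
U: 1 + (0.21×2 + 0.79×1) = 2.21
V: 1 + 2.26 = 3.26

3.26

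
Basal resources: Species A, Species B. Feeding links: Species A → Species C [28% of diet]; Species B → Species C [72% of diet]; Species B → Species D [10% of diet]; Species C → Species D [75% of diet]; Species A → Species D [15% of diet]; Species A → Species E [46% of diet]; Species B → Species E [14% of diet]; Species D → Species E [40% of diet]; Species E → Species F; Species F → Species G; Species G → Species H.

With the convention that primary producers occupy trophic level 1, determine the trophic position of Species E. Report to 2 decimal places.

Species C: 1 + (0.28×1 + 0.72×1) = 2
Species D: 1 + (0.1×1 + 0.75×2 + 0.15×1) = 2.75
Species E: 1 + (0.46×1 + 0.14×1 + 0.4×2.75) = 2.7
Species F: 1 + 2.7 = 3.7
Species G: 1 + 3.7 = 4.7
Species H: 1 + 4.7 = 5.7

2.70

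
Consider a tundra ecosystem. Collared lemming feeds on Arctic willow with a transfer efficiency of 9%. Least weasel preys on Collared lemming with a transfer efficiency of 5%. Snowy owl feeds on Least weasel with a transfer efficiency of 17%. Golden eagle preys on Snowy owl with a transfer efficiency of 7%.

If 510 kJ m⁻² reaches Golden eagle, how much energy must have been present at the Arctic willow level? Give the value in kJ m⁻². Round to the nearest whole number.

9523810 kJ m⁻²

Cumulative transfer efficiency: 0.09 × 0.05 × 0.17 × 0.07 = 0.00005355
Arctic willow energy = 510 / 0.00005355 = 9523810 kJ m⁻²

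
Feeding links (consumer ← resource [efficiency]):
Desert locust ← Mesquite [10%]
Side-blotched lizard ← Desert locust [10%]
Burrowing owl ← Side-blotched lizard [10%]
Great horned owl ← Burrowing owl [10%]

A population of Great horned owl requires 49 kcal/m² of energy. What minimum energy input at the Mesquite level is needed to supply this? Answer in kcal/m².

Cumulative transfer efficiency: 0.1 × 0.1 × 0.1 × 0.1 = 0.0001
Mesquite energy = 49 / 0.0001 = 490000 kcal/m²

490000 kcal/m²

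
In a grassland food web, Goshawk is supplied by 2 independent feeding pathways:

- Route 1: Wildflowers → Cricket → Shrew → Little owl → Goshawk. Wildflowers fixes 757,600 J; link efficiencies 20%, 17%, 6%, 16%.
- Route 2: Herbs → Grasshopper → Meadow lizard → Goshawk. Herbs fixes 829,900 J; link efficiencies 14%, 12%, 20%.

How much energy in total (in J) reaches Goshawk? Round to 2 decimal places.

Route 1: 757600 × 0.2 × 0.17 × 0.06 × 0.16 = 247.28064 J
Route 2: 829900 × 0.14 × 0.12 × 0.2 = 2788.464 J
Total at Goshawk: 247.28064 + 2788.464 = 3035.74464 J

3035.74 J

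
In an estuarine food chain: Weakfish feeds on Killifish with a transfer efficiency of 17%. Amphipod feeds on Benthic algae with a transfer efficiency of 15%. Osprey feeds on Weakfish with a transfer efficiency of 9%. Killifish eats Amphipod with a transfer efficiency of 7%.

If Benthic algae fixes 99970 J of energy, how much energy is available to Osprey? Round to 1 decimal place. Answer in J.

16.1 J

Amphipod: 99970 × 0.15 = 14995.5 J
Killifish: 14995.5 × 0.07 = 1049.685 J
Weakfish: 1049.685 × 0.17 = 178.44645 J
Osprey: 178.44645 × 0.09 = 16.0601805 J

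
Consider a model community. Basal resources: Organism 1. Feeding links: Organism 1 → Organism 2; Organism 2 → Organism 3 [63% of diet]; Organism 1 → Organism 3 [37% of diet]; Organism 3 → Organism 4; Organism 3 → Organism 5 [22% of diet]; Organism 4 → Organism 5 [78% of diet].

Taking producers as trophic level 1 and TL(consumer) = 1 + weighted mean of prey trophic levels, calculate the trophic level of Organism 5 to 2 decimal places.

Organism 2: 1 + 1 = 2
Organism 3: 1 + (0.63×2 + 0.37×1) = 2.63
Organism 4: 1 + 2.63 = 3.63
Organism 5: 1 + (0.22×2.63 + 0.78×3.63) = 4.41

4.41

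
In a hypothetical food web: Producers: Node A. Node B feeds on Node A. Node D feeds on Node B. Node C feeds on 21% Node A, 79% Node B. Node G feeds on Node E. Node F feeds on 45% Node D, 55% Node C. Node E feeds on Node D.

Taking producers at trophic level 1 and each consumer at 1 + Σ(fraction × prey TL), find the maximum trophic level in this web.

5

Node B: 1 + 1 = 2
Node C: 1 + (0.21×1 + 0.79×2) = 2.79
Node D: 1 + 2 = 3
Node E: 1 + 3 = 4
Node F: 1 + (0.45×3 + 0.55×2.79) = 3.8845
Node G: 1 + 4 = 5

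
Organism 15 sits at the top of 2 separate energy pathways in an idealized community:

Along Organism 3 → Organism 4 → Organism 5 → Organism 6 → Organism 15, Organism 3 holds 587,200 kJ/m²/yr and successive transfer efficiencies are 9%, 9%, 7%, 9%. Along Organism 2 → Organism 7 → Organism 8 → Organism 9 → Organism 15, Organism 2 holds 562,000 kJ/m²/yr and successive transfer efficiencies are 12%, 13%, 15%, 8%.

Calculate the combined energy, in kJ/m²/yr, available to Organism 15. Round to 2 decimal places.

Via Organism 3: 587200 × 0.09 × 0.09 × 0.07 × 0.09 = 29.964816 kJ/m²/yr
Via Organism 2: 562000 × 0.12 × 0.13 × 0.15 × 0.08 = 105.2064 kJ/m²/yr
Total at Organism 15: 29.964816 + 105.2064 = 135.171216 kJ/m²/yr

135.17 kJ/m²/yr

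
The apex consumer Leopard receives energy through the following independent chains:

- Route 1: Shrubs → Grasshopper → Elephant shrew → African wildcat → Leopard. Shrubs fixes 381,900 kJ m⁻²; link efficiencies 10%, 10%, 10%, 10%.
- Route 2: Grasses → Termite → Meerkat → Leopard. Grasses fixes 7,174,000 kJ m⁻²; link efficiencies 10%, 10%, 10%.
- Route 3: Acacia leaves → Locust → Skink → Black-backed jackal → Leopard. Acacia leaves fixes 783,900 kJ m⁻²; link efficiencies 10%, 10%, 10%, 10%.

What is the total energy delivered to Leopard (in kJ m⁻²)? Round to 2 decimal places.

Route 1: 381900 × 0.1 × 0.1 × 0.1 × 0.1 = 38.19 kJ m⁻²
Route 2: 7174000 × 0.1 × 0.1 × 0.1 = 7174 kJ m⁻²
Route 3: 783900 × 0.1 × 0.1 × 0.1 × 0.1 = 78.39 kJ m⁻²
Total at Leopard: 38.19 + 7174 + 78.39 = 7290.58 kJ m⁻²

7290.58 kJ m⁻²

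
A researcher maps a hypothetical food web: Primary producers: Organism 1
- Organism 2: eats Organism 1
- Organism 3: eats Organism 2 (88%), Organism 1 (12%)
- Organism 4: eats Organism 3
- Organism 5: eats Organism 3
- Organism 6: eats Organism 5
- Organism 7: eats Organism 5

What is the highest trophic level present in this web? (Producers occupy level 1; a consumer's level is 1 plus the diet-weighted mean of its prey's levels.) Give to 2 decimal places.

4.88

Organism 2: 1 + 1 = 2
Organism 3: 1 + (0.88×2 + 0.12×1) = 2.88
Organism 4: 1 + 2.88 = 3.88
Organism 5: 1 + 2.88 = 3.88
Organism 6: 1 + 3.88 = 4.88
Organism 7: 1 + 3.88 = 4.88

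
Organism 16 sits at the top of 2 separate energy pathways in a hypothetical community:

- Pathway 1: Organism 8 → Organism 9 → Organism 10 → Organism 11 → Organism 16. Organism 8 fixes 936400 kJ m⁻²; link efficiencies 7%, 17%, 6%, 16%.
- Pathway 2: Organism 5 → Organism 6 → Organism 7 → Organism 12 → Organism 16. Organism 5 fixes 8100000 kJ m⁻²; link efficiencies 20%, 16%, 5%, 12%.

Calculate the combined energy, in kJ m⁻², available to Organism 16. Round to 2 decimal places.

1662.17 kJ m⁻²

Pathway 1: 936400 × 0.07 × 0.17 × 0.06 × 0.16 = 106.974336 kJ m⁻²
Pathway 2: 8100000 × 0.2 × 0.16 × 0.05 × 0.12 = 1555.2 kJ m⁻²
Total at Organism 16: 106.974336 + 1555.2 = 1662.174336 kJ m⁻²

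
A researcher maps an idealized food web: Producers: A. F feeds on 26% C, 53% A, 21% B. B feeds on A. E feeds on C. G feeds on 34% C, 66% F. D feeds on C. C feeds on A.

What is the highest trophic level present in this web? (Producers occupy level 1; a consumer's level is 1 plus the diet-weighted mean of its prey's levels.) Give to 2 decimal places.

B: 1 + 1 = 2
C: 1 + 1 = 2
D: 1 + 2 = 3
E: 1 + 2 = 3
F: 1 + (0.26×2 + 0.53×1 + 0.21×2) = 2.47
G: 1 + (0.34×2 + 0.66×2.47) = 3.3102

3.31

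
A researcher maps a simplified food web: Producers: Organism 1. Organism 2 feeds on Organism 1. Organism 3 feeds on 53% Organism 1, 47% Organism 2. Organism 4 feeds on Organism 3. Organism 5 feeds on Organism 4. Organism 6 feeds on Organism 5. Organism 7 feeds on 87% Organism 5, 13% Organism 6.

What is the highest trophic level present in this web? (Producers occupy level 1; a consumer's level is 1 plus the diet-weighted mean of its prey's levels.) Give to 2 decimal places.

Organism 2: 1 + 1 = 2
Organism 3: 1 + (0.53×1 + 0.47×2) = 2.47
Organism 4: 1 + 2.47 = 3.47
Organism 5: 1 + 3.47 = 4.47
Organism 6: 1 + 4.47 = 5.47
Organism 7: 1 + (0.87×4.47 + 0.13×5.47) = 5.6

5.60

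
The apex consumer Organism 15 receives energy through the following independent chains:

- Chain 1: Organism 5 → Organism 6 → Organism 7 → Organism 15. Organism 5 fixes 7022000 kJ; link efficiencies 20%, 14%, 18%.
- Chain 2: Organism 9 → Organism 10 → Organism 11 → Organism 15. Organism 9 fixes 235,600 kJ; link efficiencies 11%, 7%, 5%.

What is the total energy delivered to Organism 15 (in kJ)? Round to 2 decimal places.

Chain 1: 7022000 × 0.2 × 0.14 × 0.18 = 35390.88 kJ
Chain 2: 235600 × 0.11 × 0.07 × 0.05 = 90.706 kJ
Total at Organism 15: 35390.88 + 90.706 = 35481.586 kJ

35481.59 kJ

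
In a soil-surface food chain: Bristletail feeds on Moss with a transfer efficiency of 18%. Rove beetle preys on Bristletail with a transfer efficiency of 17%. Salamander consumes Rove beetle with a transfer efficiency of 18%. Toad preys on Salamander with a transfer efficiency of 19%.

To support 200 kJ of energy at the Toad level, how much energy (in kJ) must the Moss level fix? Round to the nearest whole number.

191110 kJ

Cumulative transfer efficiency: 0.18 × 0.17 × 0.18 × 0.19 = 0.00104652
Moss energy = 200 / 0.00104652 = 191110 kJ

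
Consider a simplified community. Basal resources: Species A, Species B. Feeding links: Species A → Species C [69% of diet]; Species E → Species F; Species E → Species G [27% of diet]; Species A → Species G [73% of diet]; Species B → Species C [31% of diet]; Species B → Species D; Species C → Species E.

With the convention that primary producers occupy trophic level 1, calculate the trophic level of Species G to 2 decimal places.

2.54

Species C: 1 + (0.31×1 + 0.69×1) = 2
Species D: 1 + 1 = 2
Species E: 1 + 2 = 3
Species F: 1 + 3 = 4
Species G: 1 + (0.27×3 + 0.73×1) = 2.54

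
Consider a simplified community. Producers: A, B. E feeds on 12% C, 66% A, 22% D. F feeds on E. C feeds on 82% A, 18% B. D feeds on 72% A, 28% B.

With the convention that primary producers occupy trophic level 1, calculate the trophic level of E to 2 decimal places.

C: 1 + (0.82×1 + 0.18×1) = 2
D: 1 + (0.72×1 + 0.28×1) = 2
E: 1 + (0.12×2 + 0.66×1 + 0.22×2) = 2.34
F: 1 + 2.34 = 3.34

2.34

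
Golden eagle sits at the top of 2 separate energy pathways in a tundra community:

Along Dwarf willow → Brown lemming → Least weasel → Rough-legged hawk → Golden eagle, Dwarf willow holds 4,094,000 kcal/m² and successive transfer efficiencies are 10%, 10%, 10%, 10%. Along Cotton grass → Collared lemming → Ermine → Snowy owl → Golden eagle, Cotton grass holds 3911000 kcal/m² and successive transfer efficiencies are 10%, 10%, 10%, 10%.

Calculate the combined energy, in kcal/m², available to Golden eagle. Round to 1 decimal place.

800.5 kcal/m²

Via Dwarf willow: 4094000 × 0.1 × 0.1 × 0.1 × 0.1 = 409.4 kcal/m²
Via Cotton grass: 3911000 × 0.1 × 0.1 × 0.1 × 0.1 = 391.1 kcal/m²
Total at Golden eagle: 409.4 + 391.1 = 800.5 kcal/m²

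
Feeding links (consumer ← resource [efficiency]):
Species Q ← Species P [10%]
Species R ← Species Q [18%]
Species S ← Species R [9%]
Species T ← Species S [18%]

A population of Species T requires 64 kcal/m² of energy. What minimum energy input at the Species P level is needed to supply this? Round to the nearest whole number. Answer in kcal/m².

219479 kcal/m²

Cumulative transfer efficiency: 0.1 × 0.18 × 0.09 × 0.18 = 0.0002916
Species P energy = 64 / 0.0002916 = 219479 kcal/m²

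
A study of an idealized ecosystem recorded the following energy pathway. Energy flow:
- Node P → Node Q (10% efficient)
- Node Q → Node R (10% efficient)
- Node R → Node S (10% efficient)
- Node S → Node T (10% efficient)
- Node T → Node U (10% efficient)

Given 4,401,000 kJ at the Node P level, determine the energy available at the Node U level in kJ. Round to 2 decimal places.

Node Q: 4401000 × 0.1 = 440100 kJ
Node R: 440100 × 0.1 = 44010 kJ
Node S: 44010 × 0.1 = 4401 kJ
Node T: 4401 × 0.1 = 440.1 kJ
Node U: 440.1 × 0.1 = 44.01 kJ

44.01 kJ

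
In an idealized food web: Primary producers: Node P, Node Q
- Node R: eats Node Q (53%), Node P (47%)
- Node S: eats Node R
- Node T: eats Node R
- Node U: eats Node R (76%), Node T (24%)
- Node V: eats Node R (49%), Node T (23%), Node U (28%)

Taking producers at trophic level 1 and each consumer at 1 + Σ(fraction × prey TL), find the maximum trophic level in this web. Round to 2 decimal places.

Node R: 1 + (0.53×1 + 0.47×1) = 2
Node S: 1 + 2 = 3
Node T: 1 + 2 = 3
Node U: 1 + (0.76×2 + 0.24×3) = 3.24
Node V: 1 + (0.49×2 + 0.23×3 + 0.28×3.24) = 3.5772

3.58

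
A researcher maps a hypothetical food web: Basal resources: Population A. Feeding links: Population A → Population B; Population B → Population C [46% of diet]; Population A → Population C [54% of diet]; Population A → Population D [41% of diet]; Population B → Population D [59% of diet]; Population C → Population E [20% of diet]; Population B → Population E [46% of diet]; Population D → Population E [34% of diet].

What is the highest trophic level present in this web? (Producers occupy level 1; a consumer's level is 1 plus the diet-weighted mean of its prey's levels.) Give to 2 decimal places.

3.29

Population B: 1 + 1 = 2
Population C: 1 + (0.46×2 + 0.54×1) = 2.46
Population D: 1 + (0.41×1 + 0.59×2) = 2.59
Population E: 1 + (0.2×2.46 + 0.46×2 + 0.34×2.59) = 3.2926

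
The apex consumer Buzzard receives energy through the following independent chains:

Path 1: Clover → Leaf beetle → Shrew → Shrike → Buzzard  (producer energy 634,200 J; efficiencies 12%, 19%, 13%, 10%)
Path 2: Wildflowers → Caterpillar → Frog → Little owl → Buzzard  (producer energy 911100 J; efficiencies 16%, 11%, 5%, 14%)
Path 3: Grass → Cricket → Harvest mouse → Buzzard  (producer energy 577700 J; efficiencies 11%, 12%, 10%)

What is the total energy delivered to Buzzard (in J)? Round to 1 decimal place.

1062.8 J

Path 1: 634200 × 0.12 × 0.19 × 0.13 × 0.1 = 187.97688 J
Path 2: 911100 × 0.16 × 0.11 × 0.05 × 0.14 = 112.24752 J
Path 3: 577700 × 0.11 × 0.12 × 0.1 = 762.564 J
Total at Buzzard: 187.97688 + 112.24752 + 762.564 = 1062.7884 J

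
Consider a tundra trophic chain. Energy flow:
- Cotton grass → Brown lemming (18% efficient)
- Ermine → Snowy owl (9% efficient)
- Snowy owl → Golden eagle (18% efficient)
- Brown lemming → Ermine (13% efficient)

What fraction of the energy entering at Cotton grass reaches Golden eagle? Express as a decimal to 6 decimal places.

Product of link efficiencies: 0.18 × 0.13 × 0.09 × 0.18 = 0.00037908

0.000379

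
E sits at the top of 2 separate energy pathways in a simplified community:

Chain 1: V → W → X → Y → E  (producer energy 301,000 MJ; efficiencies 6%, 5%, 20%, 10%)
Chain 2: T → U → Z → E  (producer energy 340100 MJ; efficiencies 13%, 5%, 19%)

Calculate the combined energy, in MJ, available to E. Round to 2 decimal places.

438.08 MJ

Chain 1: 301000 × 0.06 × 0.05 × 0.2 × 0.1 = 18.06 MJ
Chain 2: 340100 × 0.13 × 0.05 × 0.19 = 420.0235 MJ
Total at E: 18.06 + 420.0235 = 438.0835 MJ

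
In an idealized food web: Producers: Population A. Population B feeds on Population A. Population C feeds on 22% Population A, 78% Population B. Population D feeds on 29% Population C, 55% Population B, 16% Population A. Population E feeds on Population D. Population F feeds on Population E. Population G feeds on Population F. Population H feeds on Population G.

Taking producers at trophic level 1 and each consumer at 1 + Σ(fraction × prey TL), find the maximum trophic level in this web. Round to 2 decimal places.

Population B: 1 + 1 = 2
Population C: 1 + (0.22×1 + 0.78×2) = 2.78
Population D: 1 + (0.29×2.78 + 0.55×2 + 0.16×1) = 3.0662
Population E: 1 + 3.0662 = 4.0662
Population F: 1 + 4.0662 = 5.0662
Population G: 1 + 5.0662 = 6.0662
Population H: 1 + 6.0662 = 7.0662

7.07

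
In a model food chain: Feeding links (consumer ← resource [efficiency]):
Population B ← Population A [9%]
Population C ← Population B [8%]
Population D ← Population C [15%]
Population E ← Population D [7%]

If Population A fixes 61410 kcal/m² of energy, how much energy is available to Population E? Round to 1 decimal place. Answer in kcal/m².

4.6 kcal/m²

Population B: 61410 × 0.09 = 5526.9 kcal/m²
Population C: 5526.9 × 0.08 = 442.152 kcal/m²
Population D: 442.152 × 0.15 = 66.3228 kcal/m²
Population E: 66.3228 × 0.07 = 4.642596 kcal/m²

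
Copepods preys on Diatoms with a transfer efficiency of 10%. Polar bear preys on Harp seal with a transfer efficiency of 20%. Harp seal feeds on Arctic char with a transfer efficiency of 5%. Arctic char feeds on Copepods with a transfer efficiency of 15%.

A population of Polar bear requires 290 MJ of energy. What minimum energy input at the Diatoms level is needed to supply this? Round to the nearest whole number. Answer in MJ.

Cumulative transfer efficiency: 0.1 × 0.15 × 0.05 × 0.2 = 0.00015
Diatoms energy = 290 / 0.00015 = 1933333 MJ

1933333 MJ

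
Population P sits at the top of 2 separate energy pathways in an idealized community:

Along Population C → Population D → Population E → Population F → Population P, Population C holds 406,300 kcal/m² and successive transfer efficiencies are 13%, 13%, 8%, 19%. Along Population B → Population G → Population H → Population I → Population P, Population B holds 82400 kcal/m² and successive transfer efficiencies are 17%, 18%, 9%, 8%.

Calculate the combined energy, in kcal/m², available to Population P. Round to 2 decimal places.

122.52 kcal/m²

Via Population C: 406300 × 0.13 × 0.13 × 0.08 × 0.19 = 104.370344 kcal/m²
Via Population B: 82400 × 0.17 × 0.18 × 0.09 × 0.08 = 18.154368 kcal/m²
Total at Population P: 104.370344 + 18.154368 = 122.524712 kcal/m²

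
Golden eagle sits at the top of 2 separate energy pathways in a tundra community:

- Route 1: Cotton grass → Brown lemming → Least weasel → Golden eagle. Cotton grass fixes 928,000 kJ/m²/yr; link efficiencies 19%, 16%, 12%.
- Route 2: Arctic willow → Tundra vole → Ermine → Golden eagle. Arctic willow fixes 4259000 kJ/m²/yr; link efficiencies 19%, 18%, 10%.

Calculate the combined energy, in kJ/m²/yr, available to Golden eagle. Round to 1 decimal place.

17951.1 kJ/m²/yr

Route 1: 928000 × 0.19 × 0.16 × 0.12 = 3385.344 kJ/m²/yr
Route 2: 4259000 × 0.19 × 0.18 × 0.1 = 14565.78 kJ/m²/yr
Total at Golden eagle: 3385.344 + 14565.78 = 17951.124 kJ/m²/yr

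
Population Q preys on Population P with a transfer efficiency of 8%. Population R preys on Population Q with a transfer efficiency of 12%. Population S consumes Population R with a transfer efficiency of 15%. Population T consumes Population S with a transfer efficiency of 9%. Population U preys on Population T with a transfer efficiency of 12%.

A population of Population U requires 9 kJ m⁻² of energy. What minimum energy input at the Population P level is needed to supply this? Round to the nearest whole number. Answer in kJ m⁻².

578704 kJ m⁻²

Cumulative transfer efficiency: 0.08 × 0.12 × 0.15 × 0.09 × 0.12 = 0.000015552
Population P energy = 9 / 0.000015552 = 578704 kJ m⁻²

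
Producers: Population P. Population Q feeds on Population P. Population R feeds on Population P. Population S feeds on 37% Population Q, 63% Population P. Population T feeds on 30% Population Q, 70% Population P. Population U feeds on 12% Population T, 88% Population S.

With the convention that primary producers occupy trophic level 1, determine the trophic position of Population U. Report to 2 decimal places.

Population Q: 1 + 1 = 2
Population R: 1 + 1 = 2
Population S: 1 + (0.37×2 + 0.63×1) = 2.37
Population T: 1 + (0.3×2 + 0.7×1) = 2.3
Population U: 1 + (0.12×2.3 + 0.88×2.37) = 3.3616

3.36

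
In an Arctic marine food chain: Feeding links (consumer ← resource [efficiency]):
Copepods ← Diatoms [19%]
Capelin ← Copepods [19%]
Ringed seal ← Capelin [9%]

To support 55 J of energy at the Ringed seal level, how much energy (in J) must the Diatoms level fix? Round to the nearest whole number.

16928 J

Cumulative transfer efficiency: 0.19 × 0.19 × 0.09 = 0.003249
Diatoms energy = 55 / 0.003249 = 16928 J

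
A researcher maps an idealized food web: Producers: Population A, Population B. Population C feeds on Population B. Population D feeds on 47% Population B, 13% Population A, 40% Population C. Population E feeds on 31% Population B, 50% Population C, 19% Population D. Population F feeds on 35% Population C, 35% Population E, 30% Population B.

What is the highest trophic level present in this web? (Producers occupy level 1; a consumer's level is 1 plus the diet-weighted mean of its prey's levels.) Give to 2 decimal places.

Population C: 1 + 1 = 2
Population D: 1 + (0.47×1 + 0.13×1 + 0.4×2) = 2.4
Population E: 1 + (0.31×1 + 0.5×2 + 0.19×2.4) = 2.766
Population F: 1 + (0.35×2 + 0.35×2.766 + 0.3×1) = 2.9681

2.97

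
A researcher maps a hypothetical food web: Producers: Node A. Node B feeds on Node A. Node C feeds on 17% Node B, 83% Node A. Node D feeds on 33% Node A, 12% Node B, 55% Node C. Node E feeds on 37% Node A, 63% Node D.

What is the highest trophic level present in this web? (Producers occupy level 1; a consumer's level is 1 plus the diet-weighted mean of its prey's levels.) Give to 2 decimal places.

Node B: 1 + 1 = 2
Node C: 1 + (0.17×2 + 0.83×1) = 2.17
Node D: 1 + (0.33×1 + 0.12×2 + 0.55×2.17) = 2.7635
Node E: 1 + (0.37×1 + 0.63×2.7635) = 3.111005

3.11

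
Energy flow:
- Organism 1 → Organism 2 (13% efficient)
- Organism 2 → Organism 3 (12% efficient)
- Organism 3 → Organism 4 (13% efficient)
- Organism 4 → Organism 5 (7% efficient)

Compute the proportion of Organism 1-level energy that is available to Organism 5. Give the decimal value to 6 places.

0.000142

Product of link efficiencies: 0.13 × 0.12 × 0.13 × 0.07 = 0.00014196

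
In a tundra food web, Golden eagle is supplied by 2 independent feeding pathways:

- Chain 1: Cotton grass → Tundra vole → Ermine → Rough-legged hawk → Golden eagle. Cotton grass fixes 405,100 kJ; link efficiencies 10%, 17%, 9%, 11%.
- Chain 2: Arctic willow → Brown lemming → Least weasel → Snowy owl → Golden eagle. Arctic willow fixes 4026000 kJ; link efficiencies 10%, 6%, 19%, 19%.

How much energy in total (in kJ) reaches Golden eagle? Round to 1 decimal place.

940.2 kJ

Chain 1: 405100 × 0.1 × 0.17 × 0.09 × 0.11 = 68.17833 kJ
Chain 2: 4026000 × 0.1 × 0.06 × 0.19 × 0.19 = 872.0316 kJ
Total at Golden eagle: 68.17833 + 872.0316 = 940.20993 kJ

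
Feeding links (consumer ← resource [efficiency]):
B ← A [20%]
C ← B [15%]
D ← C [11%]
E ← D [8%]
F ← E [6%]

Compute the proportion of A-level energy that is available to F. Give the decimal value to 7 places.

Product of link efficiencies: 0.2 × 0.15 × 0.11 × 0.08 × 0.06 = 0.00001584

0.0000158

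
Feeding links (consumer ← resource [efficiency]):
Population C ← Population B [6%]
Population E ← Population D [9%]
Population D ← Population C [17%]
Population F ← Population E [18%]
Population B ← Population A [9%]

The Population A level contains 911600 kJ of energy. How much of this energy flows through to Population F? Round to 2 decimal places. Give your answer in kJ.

Population B: 911600 × 0.09 = 82044 kJ
Population C: 82044 × 0.06 = 4922.64 kJ
Population D: 4922.64 × 0.17 = 836.8488 kJ
Population E: 836.8488 × 0.09 = 75.316392 kJ
Population F: 75.316392 × 0.18 = 13.55695056 kJ

13.56 kJ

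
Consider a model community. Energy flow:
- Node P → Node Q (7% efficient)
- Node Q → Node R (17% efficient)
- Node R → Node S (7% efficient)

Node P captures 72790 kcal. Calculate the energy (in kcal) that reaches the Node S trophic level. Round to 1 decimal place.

Node Q: 72790 × 0.07 = 5095.3 kcal
Node R: 5095.3 × 0.17 = 866.201 kcal
Node S: 866.201 × 0.07 = 60.63407 kcal

60.6 kcal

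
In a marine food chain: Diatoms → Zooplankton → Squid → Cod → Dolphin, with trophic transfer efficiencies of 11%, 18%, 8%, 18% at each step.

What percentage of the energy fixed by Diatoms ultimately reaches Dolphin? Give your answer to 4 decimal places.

Product of link efficiencies: 0.11 × 0.18 × 0.08 × 0.18 = 0.00028512
As a percentage: 0.00028512 × 100 = 0.0285%

0.0285%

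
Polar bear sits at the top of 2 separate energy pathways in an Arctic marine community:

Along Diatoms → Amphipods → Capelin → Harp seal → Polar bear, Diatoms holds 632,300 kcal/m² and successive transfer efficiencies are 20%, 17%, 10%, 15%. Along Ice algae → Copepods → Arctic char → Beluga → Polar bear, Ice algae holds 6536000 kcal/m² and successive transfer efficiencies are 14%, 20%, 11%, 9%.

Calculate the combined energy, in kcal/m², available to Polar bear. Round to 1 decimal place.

Via Diatoms: 632300 × 0.2 × 0.17 × 0.1 × 0.15 = 322.473 kcal/m²
Via Ice algae: 6536000 × 0.14 × 0.2 × 0.11 × 0.09 = 1811.7792 kcal/m²
Total at Polar bear: 322.473 + 1811.7792 = 2134.2522 kcal/m²

2134.3 kcal/m²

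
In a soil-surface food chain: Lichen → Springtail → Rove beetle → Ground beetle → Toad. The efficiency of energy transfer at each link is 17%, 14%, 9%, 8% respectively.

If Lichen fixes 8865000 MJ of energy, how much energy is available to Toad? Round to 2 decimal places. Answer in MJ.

1519.11 MJ

Springtail: 8865000 × 0.17 = 1507050 MJ
Rove beetle: 1507050 × 0.14 = 210987 MJ
Ground beetle: 210987 × 0.09 = 18988.83 MJ
Toad: 18988.83 × 0.08 = 1519.1064 MJ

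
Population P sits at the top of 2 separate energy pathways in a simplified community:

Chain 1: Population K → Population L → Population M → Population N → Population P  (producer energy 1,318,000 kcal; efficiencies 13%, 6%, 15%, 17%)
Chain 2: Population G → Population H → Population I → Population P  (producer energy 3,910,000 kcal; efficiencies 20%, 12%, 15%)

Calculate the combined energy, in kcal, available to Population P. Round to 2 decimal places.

Chain 1: 1318000 × 0.13 × 0.06 × 0.15 × 0.17 = 262.1502 kcal
Chain 2: 3910000 × 0.2 × 0.12 × 0.15 = 14076 kcal
Total at Population P: 262.1502 + 14076 = 14338.1502 kcal

14338.15 kcal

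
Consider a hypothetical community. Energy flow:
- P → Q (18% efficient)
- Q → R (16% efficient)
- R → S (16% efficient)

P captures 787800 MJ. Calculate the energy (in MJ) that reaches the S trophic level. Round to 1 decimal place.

3630.2 MJ

Q: 787800 × 0.18 = 141804 MJ
R: 141804 × 0.16 = 22688.64 MJ
S: 22688.64 × 0.16 = 3630.1824 MJ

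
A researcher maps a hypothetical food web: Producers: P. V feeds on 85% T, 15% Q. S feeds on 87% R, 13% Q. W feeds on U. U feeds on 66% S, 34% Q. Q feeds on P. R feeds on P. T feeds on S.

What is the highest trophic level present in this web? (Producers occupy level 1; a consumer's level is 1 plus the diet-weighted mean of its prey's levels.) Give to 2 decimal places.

4.70

Q: 1 + 1 = 2
R: 1 + 1 = 2
S: 1 + (0.87×2 + 0.13×2) = 3
T: 1 + 3 = 4
U: 1 + (0.66×3 + 0.34×2) = 3.66
V: 1 + (0.85×4 + 0.15×2) = 4.7
W: 1 + 3.66 = 4.66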